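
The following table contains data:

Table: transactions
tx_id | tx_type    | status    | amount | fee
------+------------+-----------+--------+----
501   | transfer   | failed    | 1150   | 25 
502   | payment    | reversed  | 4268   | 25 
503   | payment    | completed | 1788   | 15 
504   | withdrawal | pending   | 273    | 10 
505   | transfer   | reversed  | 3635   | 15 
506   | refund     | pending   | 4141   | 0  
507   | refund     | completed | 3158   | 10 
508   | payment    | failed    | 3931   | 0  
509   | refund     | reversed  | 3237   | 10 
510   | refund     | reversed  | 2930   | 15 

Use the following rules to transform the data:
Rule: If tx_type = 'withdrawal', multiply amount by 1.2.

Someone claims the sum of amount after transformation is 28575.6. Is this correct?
No, the correct result is 28565.6.

Step 1: Calculate the correct sum after transformation
Step 2: Apply multiplier 1.2 to records where tx_type = 'withdrawal'
Step 3: Correct result = 28565.6
Step 4: Claimed result = 28575.6
Step 5: 28565.6 ≠ 28575.6
Conclusion: The claimed result is incorrect. The correct answer is 28565.6.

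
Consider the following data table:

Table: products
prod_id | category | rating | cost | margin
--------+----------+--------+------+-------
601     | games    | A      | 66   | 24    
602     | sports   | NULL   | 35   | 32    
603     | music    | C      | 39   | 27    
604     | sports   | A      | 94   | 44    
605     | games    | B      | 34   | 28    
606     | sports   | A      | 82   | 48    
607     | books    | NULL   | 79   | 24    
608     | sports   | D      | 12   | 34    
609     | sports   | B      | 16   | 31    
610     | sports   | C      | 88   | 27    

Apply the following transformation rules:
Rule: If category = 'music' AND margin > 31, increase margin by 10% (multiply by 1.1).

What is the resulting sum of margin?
319

Step 1: Find records where category = 'music' AND margin > 31
Step 2: 0 records match, summing to 0
Step 3: After multiplier: 0 × 1.1 = 0.0
Step 4: Unaffected records sum: 319
Step 5: Final sum = 0.0 + 319 = 319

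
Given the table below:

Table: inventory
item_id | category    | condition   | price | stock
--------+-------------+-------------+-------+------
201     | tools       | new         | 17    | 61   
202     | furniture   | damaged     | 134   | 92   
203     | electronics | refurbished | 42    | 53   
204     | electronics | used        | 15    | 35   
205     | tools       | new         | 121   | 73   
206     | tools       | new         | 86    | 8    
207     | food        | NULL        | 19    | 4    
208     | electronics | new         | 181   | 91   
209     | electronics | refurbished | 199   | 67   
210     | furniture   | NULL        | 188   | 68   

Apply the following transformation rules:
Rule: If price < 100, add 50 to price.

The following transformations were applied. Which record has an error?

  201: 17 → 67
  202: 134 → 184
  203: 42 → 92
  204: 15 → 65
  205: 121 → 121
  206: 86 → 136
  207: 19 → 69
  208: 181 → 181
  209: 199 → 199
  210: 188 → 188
Record 202 has an error. The correct transformed value should be 134, not 184.

Step 1: Check each record against the rule
Step 2: Record 202 has price = 134
Step 3: Since 134 >= 100, the bonus should not have been applied
Step 4: Correct value = 134, but claimed value = 184
Conclusion: Record 202 has the error.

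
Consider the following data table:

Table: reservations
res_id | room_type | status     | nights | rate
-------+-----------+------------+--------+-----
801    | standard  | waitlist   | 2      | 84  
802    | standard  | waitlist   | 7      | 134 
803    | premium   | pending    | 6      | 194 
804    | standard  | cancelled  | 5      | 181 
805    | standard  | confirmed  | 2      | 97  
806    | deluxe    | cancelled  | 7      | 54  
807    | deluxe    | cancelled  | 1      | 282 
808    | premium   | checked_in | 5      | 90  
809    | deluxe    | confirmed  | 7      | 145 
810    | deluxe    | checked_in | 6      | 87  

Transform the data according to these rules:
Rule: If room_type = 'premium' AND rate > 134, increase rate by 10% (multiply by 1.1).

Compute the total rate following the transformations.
1367.4

Step 1: Find records where room_type = 'premium' AND rate > 134
Step 2: 1 records match, summing to 194
Step 3: After multiplier: 194 × 1.1 = 213.4
Step 4: Unaffected records sum: 1154
Step 5: Final sum = 213.4 + 1154 = 1367.4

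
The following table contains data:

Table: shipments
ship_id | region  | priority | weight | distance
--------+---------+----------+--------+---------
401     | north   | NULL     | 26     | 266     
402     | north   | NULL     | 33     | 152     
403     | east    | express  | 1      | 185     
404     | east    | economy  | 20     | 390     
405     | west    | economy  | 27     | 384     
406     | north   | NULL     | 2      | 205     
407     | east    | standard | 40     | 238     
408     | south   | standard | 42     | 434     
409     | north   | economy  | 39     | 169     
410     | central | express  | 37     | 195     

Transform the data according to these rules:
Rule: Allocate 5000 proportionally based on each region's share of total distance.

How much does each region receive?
central: 372.42, east: 1552.71, north: 1512.61, south: 828.88, west: 733.38

Step 1: Calculate total distance = 2618
Step 2: Calculate each region's proportion:
  central: 195/2618 = 7.45% → 372.42
  east: 813/2618 = 31.05% → 1552.71
  north: 792/2618 = 30.25% → 1512.61
  south: 434/2618 = 16.58% → 828.88
  west: 384/2618 = 14.67% → 733.38
Step 3: Verify: sum of allocations ≈ 5000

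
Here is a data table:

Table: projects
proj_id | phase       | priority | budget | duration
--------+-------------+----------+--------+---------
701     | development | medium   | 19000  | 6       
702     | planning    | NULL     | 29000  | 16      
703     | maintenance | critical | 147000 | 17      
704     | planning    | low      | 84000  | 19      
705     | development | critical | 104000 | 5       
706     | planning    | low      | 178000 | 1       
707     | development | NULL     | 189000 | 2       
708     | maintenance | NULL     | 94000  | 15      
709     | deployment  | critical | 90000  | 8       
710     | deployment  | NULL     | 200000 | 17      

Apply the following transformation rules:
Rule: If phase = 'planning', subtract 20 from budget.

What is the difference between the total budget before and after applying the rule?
60

Step 1: Original sum of budget = 1134000
Step 2: 3 records have phase = 'planning'
Step 3: Each affected record changes by -20
Step 4: Total change = 3 × -20 = -60
Step 5: New sum = 1134000 + -60 = 1133940
Step 6: Difference = |1133940 - 1134000| = 60
        (Sum decreased by 60)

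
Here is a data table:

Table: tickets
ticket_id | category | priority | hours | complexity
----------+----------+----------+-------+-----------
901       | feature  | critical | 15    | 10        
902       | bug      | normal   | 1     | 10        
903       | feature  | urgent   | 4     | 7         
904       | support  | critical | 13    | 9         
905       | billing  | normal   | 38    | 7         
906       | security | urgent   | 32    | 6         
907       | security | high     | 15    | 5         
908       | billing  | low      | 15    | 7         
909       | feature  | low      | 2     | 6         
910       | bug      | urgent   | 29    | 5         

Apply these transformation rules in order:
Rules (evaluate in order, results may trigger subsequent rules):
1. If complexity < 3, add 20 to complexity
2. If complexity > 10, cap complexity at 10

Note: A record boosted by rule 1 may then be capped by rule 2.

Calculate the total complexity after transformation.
72

Step 1: Apply rule 1 to records with complexity < 3
  - 0 records get bonus of 20
  - Of these, 0 records then exceed 10 and get capped
Step 2: Apply rule 2 to records with complexity > 10
  - 0 records (original) are capped
Step 3: Calculate final sum = 72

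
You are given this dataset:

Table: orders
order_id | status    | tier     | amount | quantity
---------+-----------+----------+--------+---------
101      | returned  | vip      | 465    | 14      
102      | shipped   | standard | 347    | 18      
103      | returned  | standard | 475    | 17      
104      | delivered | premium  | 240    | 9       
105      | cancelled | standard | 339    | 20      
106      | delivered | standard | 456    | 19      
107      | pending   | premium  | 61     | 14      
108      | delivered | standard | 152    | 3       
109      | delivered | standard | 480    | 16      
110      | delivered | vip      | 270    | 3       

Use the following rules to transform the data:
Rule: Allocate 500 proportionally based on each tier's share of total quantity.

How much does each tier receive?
premium: 86.47, standard: 349.62, vip: 63.91

Step 1: Calculate total quantity = 133
Step 2: Calculate each tier's proportion:
  premium: 23/133 = 17.29% → 86.47
  standard: 93/133 = 69.92% → 349.62
  vip: 17/133 = 12.78% → 63.91
Step 3: Verify: sum of allocations ≈ 500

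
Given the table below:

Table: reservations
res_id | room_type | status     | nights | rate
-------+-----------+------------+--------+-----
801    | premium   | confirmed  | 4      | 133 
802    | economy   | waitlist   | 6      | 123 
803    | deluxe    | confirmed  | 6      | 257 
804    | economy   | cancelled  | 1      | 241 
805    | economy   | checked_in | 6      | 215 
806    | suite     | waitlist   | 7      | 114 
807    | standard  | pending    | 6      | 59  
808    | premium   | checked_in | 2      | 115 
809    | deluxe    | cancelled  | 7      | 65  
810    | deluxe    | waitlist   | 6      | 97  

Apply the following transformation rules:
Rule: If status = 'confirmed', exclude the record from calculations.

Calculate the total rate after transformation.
1029

Step 1: Identify records where status = 'confirmed'
Step 2: The excluded records sum to 390
Step 3: Original total rate = 1419
Step 4: Remaining total = 1419 - 390 = 1029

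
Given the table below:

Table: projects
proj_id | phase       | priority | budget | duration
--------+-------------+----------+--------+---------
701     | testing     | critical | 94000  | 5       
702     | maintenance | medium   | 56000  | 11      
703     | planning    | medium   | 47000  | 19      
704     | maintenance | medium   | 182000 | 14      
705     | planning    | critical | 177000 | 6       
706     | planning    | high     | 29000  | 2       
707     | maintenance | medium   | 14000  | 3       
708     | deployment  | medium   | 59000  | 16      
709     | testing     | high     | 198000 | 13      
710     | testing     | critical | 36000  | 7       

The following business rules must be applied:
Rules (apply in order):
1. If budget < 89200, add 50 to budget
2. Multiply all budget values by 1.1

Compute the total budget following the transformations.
981530.0

Step 1: Apply Rule 1 - Add 50 to records with budget < 89200
  - 6 records affected: 241000 + (6 × 50) = 241300
  - Unaffected records: 651000
  - Sum after Rule 1: 892300
Step 2: Apply Rule 2 - Multiply all by 1.1
  - 892300 × 1.1 = 981530.0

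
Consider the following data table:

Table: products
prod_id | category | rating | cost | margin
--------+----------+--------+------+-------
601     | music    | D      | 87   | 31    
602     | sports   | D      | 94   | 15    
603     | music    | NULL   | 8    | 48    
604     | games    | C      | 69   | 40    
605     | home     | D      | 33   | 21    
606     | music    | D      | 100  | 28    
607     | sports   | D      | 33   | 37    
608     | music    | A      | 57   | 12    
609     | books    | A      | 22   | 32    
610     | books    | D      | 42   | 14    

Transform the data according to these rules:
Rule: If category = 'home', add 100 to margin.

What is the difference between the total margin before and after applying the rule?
100

Step 1: Original sum of margin = 278
Step 2: 1 records have category = 'home'
Step 3: Each affected record changes by 100
Step 4: Total change = 1 × 100 = 100
Step 5: New sum = 278 + 100 = 378
Step 6: Difference = |378 - 278| = 100
        (Sum increased by 100)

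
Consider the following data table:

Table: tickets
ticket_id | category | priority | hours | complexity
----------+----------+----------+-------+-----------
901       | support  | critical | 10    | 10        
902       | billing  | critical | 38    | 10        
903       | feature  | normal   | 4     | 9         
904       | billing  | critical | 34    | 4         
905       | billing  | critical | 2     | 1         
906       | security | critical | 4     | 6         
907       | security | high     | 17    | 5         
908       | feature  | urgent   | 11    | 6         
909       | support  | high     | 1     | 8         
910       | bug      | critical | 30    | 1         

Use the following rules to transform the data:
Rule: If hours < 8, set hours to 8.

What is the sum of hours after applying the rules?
172

Step 1: 4 records have hours < 8
Step 2: These records originally summed to 11
Step 3: After setting to minimum: 4 × 8 = 32
Step 4: Unaffected records sum: 140
Step 5: Final sum = 32 + 140 = 172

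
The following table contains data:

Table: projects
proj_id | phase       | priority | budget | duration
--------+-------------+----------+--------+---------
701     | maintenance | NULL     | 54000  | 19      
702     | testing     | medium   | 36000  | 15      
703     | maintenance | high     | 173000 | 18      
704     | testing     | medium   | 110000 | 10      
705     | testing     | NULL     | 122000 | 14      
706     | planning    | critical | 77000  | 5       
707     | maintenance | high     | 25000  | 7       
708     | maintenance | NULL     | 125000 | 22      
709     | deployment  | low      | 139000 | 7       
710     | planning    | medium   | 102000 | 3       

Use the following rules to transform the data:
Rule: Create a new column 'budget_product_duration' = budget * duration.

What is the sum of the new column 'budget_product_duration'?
12077000

Step 1: For each record, compute budget * duration
Example calculations:
  54000 * 19 = 1026000
  36000 * 15 = 540000
  173000 * 18 = 3114000
  ...
Step 2: Sum all derived values
Step 3: Total = 12077000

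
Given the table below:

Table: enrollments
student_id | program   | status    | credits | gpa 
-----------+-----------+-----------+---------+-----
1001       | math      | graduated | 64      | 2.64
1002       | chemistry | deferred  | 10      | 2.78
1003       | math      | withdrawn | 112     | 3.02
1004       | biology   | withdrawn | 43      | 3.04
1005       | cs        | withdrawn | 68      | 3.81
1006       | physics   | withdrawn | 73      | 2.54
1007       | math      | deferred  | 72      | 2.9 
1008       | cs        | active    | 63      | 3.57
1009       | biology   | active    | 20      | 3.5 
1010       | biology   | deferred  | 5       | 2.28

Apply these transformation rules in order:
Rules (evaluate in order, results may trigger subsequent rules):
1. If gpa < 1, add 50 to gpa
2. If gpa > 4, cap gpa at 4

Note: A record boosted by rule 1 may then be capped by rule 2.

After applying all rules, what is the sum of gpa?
30.08

Step 1: Apply rule 1 to records with gpa < 1
  - 0 records get bonus of 50
  - Of these, 0 records then exceed 4 and get capped
Step 2: Apply rule 2 to records with gpa > 4
  - 0 records (original) are capped
Step 3: Calculate final sum = 30.08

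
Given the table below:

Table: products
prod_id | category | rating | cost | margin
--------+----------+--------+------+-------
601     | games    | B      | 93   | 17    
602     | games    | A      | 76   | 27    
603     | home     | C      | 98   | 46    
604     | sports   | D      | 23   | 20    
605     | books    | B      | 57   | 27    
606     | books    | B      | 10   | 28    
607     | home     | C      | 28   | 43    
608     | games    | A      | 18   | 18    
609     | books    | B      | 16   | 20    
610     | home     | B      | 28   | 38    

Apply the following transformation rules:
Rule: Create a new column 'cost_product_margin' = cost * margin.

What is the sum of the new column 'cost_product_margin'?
13332

Step 1: For each record, compute cost * margin
Example calculations:
  93 * 17 = 1581
  76 * 27 = 2052
  98 * 46 = 4508
  ...
Step 2: Sum all derived values
Step 3: Total = 13332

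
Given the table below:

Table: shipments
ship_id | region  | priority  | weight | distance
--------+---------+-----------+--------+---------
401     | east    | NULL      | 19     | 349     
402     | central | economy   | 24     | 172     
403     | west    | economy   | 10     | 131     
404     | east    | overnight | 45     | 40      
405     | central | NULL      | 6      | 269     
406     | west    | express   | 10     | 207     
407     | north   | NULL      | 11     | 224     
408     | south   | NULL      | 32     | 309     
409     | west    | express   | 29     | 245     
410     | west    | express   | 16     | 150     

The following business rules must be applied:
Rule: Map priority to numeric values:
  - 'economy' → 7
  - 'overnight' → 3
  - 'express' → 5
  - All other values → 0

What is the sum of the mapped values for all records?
32

Step 1: Apply mapping to each record
Step 2: Count by status:
  'economy': 2 records × 7 = 14
  'overnight': 1 records × 3 = 3
  'express': 3 records × 5 = 15
Step 3: Sum all mapped values = 32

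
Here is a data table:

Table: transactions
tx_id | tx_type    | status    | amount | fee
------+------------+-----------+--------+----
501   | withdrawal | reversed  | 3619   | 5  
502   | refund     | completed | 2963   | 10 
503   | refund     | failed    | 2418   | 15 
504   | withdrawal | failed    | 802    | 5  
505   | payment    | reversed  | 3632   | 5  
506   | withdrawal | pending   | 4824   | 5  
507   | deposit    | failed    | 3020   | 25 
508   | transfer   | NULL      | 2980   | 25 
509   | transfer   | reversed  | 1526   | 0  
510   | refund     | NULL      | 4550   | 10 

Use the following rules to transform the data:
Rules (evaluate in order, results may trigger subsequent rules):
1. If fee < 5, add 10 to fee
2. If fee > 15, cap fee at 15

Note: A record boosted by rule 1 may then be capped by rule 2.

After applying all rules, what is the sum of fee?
95

Step 1: Apply rule 1 to records with fee < 5
  - 1 records get bonus of 10
  - Of these, 0 records then exceed 15 and get capped
Step 2: Apply rule 2 to records with fee > 15
  - 2 records (original) are capped
Step 3: Calculate final sum = 95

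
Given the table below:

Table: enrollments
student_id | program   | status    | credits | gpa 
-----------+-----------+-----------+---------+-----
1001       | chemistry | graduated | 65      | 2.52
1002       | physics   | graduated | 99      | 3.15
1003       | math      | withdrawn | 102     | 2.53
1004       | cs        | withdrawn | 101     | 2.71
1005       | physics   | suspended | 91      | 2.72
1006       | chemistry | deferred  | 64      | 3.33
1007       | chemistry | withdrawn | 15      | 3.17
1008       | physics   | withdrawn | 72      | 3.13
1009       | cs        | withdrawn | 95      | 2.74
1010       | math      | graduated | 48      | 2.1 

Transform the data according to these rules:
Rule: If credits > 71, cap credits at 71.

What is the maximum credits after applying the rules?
71

Step 1: Original maximum credits = 102
Step 2: Apply cap at 71
Step 3: 6 records had credits > 71 and were capped
Step 4: Maximum after transformation = 71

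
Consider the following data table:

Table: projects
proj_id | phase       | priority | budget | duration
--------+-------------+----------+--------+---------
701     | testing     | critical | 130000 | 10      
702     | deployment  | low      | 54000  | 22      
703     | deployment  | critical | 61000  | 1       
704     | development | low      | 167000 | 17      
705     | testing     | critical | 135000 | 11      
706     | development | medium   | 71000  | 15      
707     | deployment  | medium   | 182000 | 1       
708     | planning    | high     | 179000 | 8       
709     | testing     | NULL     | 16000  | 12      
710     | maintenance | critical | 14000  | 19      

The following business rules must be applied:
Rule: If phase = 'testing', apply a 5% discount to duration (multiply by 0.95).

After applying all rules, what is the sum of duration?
114.35

Step 1: Records with phase = 'testing' have total duration = 33
Step 2: Apply multiplier: 33 × 0.95 = 31.35
Step 3: Other records total: 83
Step 4: Final sum = 31.35 + 83 = 114.35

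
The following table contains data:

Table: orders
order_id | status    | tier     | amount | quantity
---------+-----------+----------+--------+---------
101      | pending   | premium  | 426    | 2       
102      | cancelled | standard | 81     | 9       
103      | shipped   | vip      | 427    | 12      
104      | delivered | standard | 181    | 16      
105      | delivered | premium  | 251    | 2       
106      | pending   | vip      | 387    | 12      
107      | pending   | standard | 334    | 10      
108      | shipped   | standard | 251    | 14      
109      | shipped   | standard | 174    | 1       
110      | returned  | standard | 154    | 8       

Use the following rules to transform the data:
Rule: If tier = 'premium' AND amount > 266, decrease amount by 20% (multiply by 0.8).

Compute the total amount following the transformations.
2580.8

Step 1: Find records where tier = 'premium' AND amount > 266
Step 2: 1 records match, summing to 426
Step 3: After multiplier: 426 × 0.8 = 340.8
Step 4: Unaffected records sum: 2240
Step 5: Final sum = 340.8 + 2240 = 2580.8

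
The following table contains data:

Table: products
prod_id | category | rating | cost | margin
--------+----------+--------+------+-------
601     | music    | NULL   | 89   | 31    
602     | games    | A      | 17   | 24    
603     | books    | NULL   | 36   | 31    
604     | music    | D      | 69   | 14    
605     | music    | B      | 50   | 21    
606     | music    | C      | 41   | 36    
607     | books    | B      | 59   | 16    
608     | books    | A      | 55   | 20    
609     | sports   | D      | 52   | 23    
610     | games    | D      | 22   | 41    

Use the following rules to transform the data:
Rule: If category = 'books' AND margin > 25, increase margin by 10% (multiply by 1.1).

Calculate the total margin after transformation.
260.1

Step 1: Find records where category = 'books' AND margin > 25
Step 2: 1 records match, summing to 31
Step 3: After multiplier: 31 × 1.1 = 34.1
Step 4: Unaffected records sum: 226
Step 5: Final sum = 34.1 + 226 = 260.1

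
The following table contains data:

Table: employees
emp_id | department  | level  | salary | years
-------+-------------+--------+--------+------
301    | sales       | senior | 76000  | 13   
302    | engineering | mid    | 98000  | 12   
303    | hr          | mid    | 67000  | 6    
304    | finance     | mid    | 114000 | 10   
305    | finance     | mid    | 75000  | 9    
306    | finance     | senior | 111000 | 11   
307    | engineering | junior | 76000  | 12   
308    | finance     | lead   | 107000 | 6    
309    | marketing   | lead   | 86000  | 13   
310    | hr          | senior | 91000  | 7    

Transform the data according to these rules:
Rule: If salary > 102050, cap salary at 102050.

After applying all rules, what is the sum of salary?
875150

Step 1: 3 records have salary > 102050
Step 2: These records originally summed to 332000
Step 3: After capping: 3 × 102050 = 306150
Step 4: Unaffected records sum: 569000
Step 5: Final sum = 306150 + 569000 = 875150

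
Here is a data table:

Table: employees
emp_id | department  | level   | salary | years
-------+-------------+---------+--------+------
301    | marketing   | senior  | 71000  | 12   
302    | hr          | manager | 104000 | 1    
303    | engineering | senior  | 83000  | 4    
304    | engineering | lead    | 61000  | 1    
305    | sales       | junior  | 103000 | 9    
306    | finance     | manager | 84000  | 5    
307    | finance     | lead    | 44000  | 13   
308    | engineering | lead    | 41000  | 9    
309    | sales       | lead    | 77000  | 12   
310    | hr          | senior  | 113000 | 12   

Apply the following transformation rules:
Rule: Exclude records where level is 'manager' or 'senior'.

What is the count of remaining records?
5

Step 1: Count records to exclude
  - 2 (manager) + 3 (senior) = 5 records
Step 2: Total records: 10
Step 3: Remaining = 10 - 5 = 5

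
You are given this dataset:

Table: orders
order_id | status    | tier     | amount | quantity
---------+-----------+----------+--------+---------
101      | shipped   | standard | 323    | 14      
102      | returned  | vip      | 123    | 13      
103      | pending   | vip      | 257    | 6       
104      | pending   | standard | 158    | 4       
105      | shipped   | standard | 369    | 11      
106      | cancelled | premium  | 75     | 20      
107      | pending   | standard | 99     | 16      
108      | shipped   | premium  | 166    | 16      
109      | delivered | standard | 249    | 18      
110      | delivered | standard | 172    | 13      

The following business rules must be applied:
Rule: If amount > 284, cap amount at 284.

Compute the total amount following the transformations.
1867

Step 1: 2 records have amount > 284
Step 2: These records originally summed to 692
Step 3: After capping: 2 × 284 = 568
Step 4: Unaffected records sum: 1299
Step 5: Final sum = 568 + 1299 = 1867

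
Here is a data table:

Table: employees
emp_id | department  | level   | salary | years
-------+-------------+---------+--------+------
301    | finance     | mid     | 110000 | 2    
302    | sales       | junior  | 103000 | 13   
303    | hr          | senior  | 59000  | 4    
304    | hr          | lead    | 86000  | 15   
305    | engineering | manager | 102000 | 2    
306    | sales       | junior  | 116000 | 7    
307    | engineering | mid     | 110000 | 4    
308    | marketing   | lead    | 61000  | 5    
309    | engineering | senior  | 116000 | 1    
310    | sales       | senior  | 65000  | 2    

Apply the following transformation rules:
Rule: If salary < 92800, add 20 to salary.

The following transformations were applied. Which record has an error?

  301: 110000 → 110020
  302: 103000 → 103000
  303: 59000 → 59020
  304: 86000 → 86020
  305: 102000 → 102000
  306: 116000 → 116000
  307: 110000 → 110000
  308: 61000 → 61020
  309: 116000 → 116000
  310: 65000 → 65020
Record 301 has an error. The correct transformed value should be 110000, not 110020.

Step 1: Check each record against the rule
Step 2: Record 301 has salary = 110000
Step 3: Since 110000 >= 92800, the bonus should not have been applied
Step 4: Correct value = 110000, but claimed value = 110020
Conclusion: Record 301 has the error.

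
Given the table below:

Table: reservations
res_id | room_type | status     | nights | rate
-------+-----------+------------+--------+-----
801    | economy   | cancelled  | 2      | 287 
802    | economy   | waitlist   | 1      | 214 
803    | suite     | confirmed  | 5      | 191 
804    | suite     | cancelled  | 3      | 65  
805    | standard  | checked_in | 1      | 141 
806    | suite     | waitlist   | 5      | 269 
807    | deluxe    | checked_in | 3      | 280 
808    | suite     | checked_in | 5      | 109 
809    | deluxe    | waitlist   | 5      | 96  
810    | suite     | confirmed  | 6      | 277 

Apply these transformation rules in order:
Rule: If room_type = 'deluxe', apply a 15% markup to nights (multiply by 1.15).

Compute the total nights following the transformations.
37.2

Step 1: Records with room_type = 'deluxe' have total nights = 8
Step 2: Apply multiplier: 8 × 1.15 = 9.2
Step 3: Other records total: 28
Step 4: Final sum = 9.2 + 28 = 37.2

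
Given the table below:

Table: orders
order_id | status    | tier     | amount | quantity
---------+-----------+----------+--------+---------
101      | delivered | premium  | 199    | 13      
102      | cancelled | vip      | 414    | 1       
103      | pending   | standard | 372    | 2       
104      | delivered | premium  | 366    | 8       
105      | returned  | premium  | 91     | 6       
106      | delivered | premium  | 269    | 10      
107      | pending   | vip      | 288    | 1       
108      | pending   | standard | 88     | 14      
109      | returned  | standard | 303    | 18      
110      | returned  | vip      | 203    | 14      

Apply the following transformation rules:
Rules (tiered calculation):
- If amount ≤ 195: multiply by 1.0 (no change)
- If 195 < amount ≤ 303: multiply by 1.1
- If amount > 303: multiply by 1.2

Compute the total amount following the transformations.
2949.6

Step 1: Tier 1 (amount ≤ 195): 2 records, sum = 179 × 1.0 = 179.0
Step 2: Tier 2 (195 < amount ≤ 303): 5 records, sum = 1262 × 1.1 = 1388.2
Step 3: Tier 3 (amount > 303): 3 records, sum = 1152 × 1.2 = 1382.4
Step 4: Final sum = 179.0 + 1388.2 + 1382.4 = 2949.6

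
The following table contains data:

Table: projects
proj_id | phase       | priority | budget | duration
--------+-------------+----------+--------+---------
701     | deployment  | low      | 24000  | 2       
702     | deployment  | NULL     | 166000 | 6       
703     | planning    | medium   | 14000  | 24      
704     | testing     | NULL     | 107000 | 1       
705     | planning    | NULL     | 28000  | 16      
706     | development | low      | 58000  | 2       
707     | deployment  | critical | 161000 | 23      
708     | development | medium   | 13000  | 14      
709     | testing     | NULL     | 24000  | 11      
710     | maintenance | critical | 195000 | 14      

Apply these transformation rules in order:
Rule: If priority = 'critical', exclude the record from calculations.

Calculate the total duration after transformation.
76

Step 1: Identify records where priority = 'critical'
Step 2: The excluded records sum to 37
Step 3: Original total duration = 113
Step 4: Remaining total = 113 - 37 = 76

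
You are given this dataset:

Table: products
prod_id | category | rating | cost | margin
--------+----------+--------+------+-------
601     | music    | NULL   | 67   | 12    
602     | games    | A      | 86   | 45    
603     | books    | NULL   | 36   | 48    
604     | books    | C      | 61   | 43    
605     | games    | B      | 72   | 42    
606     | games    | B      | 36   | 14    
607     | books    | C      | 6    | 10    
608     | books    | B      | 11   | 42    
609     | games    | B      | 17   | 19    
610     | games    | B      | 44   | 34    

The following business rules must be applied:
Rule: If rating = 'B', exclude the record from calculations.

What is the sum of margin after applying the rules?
158

Step 1: Identify records where rating = 'B'
Step 2: The excluded records sum to 151
Step 3: Original total margin = 309
Step 4: Remaining total = 309 - 151 = 158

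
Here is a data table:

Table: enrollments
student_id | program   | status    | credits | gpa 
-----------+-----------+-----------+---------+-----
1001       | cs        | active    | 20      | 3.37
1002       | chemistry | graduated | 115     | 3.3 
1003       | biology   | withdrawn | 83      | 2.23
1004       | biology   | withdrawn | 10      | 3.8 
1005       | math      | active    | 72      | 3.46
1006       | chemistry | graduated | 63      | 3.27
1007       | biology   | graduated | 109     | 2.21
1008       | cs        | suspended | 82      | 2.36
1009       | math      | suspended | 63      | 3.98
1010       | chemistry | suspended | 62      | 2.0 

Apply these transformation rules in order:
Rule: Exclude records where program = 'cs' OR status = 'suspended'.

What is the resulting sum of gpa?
18.27

Step 1: Find records where program = 'cs' OR status = 'suspended'
Step 2: 4 records match, summing to 11.71
Step 3: Original sum: 29.98
Step 4: Remaining sum = 29.98 - 11.71 = 18.27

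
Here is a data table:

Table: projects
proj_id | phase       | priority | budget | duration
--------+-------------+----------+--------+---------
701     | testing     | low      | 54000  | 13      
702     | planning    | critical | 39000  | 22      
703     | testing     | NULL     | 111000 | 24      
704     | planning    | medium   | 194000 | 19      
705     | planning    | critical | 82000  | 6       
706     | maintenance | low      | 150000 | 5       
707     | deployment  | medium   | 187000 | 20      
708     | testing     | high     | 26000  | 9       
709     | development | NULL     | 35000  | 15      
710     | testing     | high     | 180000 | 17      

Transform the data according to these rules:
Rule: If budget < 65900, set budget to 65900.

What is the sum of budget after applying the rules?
1167600

Step 1: 4 records have budget < 65900
Step 2: These records originally summed to 154000
Step 3: After setting to minimum: 4 × 65900 = 263600
Step 4: Unaffected records sum: 904000
Step 5: Final sum = 263600 + 904000 = 1167600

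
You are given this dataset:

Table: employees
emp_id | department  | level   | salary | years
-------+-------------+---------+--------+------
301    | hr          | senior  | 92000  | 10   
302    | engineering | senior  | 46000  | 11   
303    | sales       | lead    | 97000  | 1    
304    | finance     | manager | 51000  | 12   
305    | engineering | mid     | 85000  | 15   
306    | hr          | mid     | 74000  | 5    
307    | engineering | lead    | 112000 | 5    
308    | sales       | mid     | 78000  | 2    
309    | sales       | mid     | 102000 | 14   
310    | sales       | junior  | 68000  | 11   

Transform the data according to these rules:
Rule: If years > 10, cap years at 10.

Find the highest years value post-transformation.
10

Step 1: Original maximum years = 15
Step 2: Apply cap at 10
Step 3: 5 records had years > 10 and were capped
Step 4: Maximum after transformation = 10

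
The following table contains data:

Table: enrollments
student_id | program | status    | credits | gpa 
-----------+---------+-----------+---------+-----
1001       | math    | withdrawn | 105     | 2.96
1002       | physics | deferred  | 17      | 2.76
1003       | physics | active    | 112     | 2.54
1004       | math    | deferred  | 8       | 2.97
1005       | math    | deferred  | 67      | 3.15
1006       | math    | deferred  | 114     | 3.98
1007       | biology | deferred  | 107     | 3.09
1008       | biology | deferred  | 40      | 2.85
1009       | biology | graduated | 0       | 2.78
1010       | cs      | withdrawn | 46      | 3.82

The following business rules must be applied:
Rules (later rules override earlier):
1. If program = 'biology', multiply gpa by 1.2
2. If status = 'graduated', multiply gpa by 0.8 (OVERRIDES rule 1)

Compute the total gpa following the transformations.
31.53

Step 1: Rule 2 takes priority for records with status = 'graduated'
  - 1 records: 2.78 × 0.8 = 2.22
Step 2: Rule 1 applies to remaining records with program = 'biology'
  - 2 records: 5.94 × 1.2 = 7.13
Step 3: Other records unchanged: 22.18
Step 4: Final sum = 2.22 + 7.13 + 22.18 = 31.53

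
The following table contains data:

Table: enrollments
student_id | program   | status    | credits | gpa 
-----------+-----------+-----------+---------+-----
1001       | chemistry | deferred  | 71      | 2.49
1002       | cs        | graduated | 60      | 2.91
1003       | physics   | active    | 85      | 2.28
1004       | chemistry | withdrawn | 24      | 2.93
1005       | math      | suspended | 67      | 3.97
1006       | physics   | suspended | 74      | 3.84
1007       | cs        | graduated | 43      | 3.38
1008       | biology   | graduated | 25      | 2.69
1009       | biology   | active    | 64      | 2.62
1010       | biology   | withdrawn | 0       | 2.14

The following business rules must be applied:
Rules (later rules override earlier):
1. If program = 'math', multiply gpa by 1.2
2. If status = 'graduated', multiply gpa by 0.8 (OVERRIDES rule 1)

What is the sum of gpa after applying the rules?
28.25

Step 1: Rule 2 takes priority for records with status = 'graduated'
  - 3 records: 8.98 × 0.8 = 7.18
Step 2: Rule 1 applies to remaining records with program = 'math'
  - 1 records: 3.97 × 1.2 = 4.76
Step 3: Other records unchanged: 16.3
Step 4: Final sum = 7.18 + 4.76 + 16.3 = 28.25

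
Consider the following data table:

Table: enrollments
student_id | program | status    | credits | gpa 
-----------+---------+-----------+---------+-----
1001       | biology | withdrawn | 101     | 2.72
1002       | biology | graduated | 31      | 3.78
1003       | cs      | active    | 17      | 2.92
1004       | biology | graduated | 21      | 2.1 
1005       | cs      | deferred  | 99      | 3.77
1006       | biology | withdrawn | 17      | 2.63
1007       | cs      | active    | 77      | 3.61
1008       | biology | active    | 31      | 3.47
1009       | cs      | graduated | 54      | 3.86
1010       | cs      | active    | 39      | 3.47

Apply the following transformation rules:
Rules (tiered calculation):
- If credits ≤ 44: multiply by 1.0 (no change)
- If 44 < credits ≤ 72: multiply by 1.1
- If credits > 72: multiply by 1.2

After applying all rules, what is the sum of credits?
547.8

Step 1: Tier 1 (credits ≤ 44): 6 records, sum = 156 × 1.0 = 156.0
Step 2: Tier 2 (44 < credits ≤ 72): 1 records, sum = 54 × 1.1 = 59.4
Step 3: Tier 3 (credits > 72): 3 records, sum = 277 × 1.2 = 332.4
Step 4: Final sum = 156.0 + 59.4 + 332.4 = 547.8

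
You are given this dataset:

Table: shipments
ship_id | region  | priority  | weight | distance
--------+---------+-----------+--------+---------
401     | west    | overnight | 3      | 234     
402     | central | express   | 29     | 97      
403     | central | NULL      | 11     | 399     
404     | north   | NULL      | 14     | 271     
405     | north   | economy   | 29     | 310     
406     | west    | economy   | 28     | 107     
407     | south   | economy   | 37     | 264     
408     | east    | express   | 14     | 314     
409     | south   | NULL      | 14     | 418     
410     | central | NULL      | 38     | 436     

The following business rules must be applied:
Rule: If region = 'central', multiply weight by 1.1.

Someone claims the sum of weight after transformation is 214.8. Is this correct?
No, the correct result is 224.8.

Step 1: Calculate the correct sum after transformation
Step 2: Apply multiplier 1.1 to records where region = 'central'
Step 3: Correct result = 224.8
Step 4: Claimed result = 214.8
Step 5: 224.8 ≠ 214.8
Conclusion: The claimed result is incorrect. The correct answer is 224.8.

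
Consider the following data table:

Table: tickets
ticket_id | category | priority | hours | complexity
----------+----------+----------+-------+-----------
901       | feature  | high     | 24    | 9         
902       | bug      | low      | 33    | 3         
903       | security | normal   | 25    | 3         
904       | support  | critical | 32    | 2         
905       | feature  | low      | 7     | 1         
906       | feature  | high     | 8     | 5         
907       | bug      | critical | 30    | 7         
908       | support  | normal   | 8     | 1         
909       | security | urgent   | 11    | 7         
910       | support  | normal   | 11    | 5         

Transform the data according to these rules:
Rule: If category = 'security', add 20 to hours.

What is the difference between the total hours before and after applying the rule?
40

Step 1: Original sum of hours = 189
Step 2: 2 records have category = 'security'
Step 3: Each affected record changes by 20
Step 4: Total change = 2 × 20 = 40
Step 5: New sum = 189 + 40 = 229
Step 6: Difference = |229 - 189| = 40
        (Sum increased by 40)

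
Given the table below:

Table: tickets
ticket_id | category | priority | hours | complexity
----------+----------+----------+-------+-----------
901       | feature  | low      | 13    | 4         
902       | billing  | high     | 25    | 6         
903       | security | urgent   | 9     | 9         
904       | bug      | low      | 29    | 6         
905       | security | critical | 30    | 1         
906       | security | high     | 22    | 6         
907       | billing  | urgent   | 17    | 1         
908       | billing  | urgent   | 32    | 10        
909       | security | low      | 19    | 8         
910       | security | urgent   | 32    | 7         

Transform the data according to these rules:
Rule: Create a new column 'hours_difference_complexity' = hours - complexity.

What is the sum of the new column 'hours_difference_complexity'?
170

Step 1: For each record, compute hours - complexity
Example calculations:
  13 - 4 = 9
  25 - 6 = 19
  9 - 9 = 0
  ...
Step 2: Sum all derived values
Step 3: Total = 170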